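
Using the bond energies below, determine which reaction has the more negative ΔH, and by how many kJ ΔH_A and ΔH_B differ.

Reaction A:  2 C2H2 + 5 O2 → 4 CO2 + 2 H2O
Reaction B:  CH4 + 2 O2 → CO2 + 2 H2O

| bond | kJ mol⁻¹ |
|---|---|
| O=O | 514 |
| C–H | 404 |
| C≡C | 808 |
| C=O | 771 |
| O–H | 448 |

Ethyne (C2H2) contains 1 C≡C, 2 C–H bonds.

Reaction A:
  Bonds broken (reactants):
    C≡C: 2 × 808 = 1616
    C–H: 4 × 404 = 1616
    O=O: 5 × 514 = 2570
    Σ(broken) = 5802 kJ
  Bonds formed (products):
    C=O: 8 × 771 = 6168
    O–H: 4 × 448 = 1792
    Σ(formed) = 7960 kJ
  ΔH_A = 5802 − 7960 = −2158 kJ
Reaction B:
  Bonds broken (reactants):
    C–H: 4 × 404 = 1616
    O=O: 2 × 514 = 1028
    Σ(broken) = 2644 kJ
  Bonds formed (products):
    C=O: 2 × 771 = 1542
    O–H: 4 × 448 = 1792
    Σ(formed) = 3334 kJ
  ΔH_B = 2644 − 3334 = −690 kJ
ΔH_A − ΔH_B = −1468 kJ, so reaction A has the more negative ΔH; |ΔH_A − ΔH_B| = 1468 kJ.

Reaction A, by 1468 kJ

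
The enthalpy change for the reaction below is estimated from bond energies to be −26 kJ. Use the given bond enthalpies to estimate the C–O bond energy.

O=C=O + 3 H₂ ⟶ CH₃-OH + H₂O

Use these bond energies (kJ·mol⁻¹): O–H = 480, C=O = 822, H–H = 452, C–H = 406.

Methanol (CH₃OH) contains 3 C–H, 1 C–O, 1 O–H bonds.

D(C–O) ≈ 368 kJ/mol

Let D be the C–O bond energy.
Σ(broken) = 2×822 + 3×452 = 3000
Σ(formed) = 3×406 + 1×D + 3×480 = 2658 + D
ΔH = Σ(broken) − Σ(formed) = (3000) − (2658 + D) = +342 − D
Setting this equal to −26 kJ gives D = 368 kJ/mol.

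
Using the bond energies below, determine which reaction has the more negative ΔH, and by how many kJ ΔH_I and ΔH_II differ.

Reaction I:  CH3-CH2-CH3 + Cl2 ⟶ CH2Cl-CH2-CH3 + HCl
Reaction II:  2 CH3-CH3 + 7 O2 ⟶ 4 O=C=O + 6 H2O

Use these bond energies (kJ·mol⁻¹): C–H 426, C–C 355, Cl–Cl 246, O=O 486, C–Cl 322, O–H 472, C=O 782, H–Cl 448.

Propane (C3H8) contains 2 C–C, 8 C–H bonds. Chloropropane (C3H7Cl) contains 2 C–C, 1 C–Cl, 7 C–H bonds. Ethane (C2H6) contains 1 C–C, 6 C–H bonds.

Reaction I:
  Bonds broken (reactants):
    C–C: 2 × 355 = 710
    C–H: 8 × 426 = 3408
    Cl–Cl: 1 × 246 = 246
    Σ(broken) = 4364 kJ
  Bonds formed (products):
    C–C: 2 × 355 = 710
    C–Cl: 1 × 322 = 322
    C–H: 7 × 426 = 2982
    H–Cl: 1 × 448 = 448
    Σ(formed) = 4462 kJ
  ΔH_I = 4364 − 4462 = −98 kJ
Reaction II:
  Bonds broken (reactants):
    C–C: 2 × 355 = 710
    C–H: 12 × 426 = 5112
    O=O: 7 × 486 = 3402
    Σ(broken) = 9224 kJ
  Bonds formed (products):
    C=O: 8 × 782 = 6256
    O–H: 12 × 472 = 5664
    Σ(formed) = 11920 kJ
  ΔH_II = 9224 − 11920 = −2696 kJ
ΔH_I − ΔH_II = +2598 kJ, so reaction II has the more negative ΔH; |ΔH_I − ΔH_II| = 2598 kJ.

Reaction II, by 2598 kJ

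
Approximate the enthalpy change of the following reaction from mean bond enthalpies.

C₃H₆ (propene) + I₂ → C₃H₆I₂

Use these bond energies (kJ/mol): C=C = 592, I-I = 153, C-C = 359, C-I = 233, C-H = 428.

Bonds broken (reactants):
  C-C: 1 × 359 = 359
  C-H: 6 × 428 = 2568
  C=C: 1 × 592 = 592
  I-I: 1 × 153 = 153
  Σ(broken) = 3672 kJ
Bonds formed (products):
  C-C: 2 × 359 = 718
  C-H: 6 × 428 = 2568
  C-I: 2 × 233 = 466
  Σ(formed) = 3752 kJ
ΔH = Σ(broken) − Σ(formed) = 3672 − 3752 = −80 kJ

ΔH ≈ −80 kJ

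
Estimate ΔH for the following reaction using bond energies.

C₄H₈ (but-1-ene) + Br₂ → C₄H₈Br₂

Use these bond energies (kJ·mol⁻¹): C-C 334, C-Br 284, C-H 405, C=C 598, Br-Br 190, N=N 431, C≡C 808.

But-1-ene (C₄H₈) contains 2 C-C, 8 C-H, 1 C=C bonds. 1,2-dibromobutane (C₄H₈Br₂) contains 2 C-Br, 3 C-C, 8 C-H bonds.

ΔH ≈ −114 kJ

Bonds broken (reactants):
  Br-Br: 1 × 190 = 190
  C-C: 2 × 334 = 668
  C-H: 8 × 405 = 3240
  C=C: 1 × 598 = 598
  Σ(broken) = 4696 kJ
Bonds formed (products):
  C-Br: 2 × 284 = 568
  C-C: 3 × 334 = 1002
  C-H: 8 × 405 = 3240
  Σ(formed) = 4810 kJ
ΔH = Σ(broken) − Σ(formed) = 4696 − 4810 = −114 kJ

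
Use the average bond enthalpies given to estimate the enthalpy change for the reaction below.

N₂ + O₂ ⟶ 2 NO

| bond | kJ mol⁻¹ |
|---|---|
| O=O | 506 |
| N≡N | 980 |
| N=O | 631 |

Bonds broken (reactants):
  N≡N: 1 × 980 = 980
  O=O: 1 × 506 = 506
  Σ(broken) = 1486 kJ
Bonds formed (products):
  N=O: 2 × 631 = 1262
  Σ(formed) = 1262 kJ
ΔH = Σ(broken) − Σ(formed) = 1486 − 1262 = +224 kJ

ΔH ≈ +224 kJ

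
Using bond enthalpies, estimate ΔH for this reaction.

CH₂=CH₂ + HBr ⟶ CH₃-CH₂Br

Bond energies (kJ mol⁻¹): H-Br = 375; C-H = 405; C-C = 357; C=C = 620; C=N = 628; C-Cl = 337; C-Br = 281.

Bonds broken (reactants):
  C-H: 4 × 405 = 1620
  C=C: 1 × 620 = 620
  H-Br: 1 × 375 = 375
  Σ(broken) = 2615 kJ
Bonds formed (products):
  C-Br: 1 × 281 = 281
  C-C: 1 × 357 = 357
  C-H: 5 × 405 = 2025
  Σ(formed) = 2663 kJ
ΔH = Σ(broken) − Σ(formed) = 2615 − 2663 = −48 kJ

ΔH ≈ −48 kJ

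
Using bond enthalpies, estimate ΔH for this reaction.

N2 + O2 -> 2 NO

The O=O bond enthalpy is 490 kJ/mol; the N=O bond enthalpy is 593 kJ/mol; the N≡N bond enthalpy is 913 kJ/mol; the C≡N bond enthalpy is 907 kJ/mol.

ΔH ≈ +217 kJ

Bonds broken (reactants):
  N≡N: 1 × 913 = 913
  O=O: 1 × 490 = 490
  Σ(broken) = 1403 kJ
Bonds formed (products):
  N=O: 2 × 593 = 1186
  Σ(formed) = 1186 kJ
ΔH = Σ(broken) − Σ(formed) = 1403 − 1186 = +217 kJ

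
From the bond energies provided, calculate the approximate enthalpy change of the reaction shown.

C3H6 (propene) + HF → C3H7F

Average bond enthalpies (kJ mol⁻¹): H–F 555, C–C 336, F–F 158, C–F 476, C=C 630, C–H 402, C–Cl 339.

Bonds broken (reactants):
  C–C: 1 × 336 = 336
  C–H: 6 × 402 = 2412
  C=C: 1 × 630 = 630
  H–F: 1 × 555 = 555
  Σ(broken) = 3933 kJ
Bonds formed (products):
  C–C: 2 × 336 = 672
  C–F: 1 × 476 = 476
  C–H: 7 × 402 = 2814
  Σ(formed) = 3962 kJ
ΔH = Σ(broken) − Σ(formed) = 3933 − 3962 = −29 kJ

ΔH ≈ −29 kJ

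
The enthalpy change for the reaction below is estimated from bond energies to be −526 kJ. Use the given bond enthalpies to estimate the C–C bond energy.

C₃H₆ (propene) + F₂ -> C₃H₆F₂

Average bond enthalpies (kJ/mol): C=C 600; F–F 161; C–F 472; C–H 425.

D(C–C) ≈ 343 kJ/mol

Let D be the C–C bond energy.
Σ(broken) = 1×D + 6×425 + 1×600 + 1×161 = 3311 + D
Σ(formed) = 2×D + 2×472 + 6×425 = 3494 + 2D
ΔH = Σ(broken) − Σ(formed) = (3311 + D) − (3494 + 2D) = −183 − D
Setting this equal to −526 kJ gives D = 343 kJ/mol.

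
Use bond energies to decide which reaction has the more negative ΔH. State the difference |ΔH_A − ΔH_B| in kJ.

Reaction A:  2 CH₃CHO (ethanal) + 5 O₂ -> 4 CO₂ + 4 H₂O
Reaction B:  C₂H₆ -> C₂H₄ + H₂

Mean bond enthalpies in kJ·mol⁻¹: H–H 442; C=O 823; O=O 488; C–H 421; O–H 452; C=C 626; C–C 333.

Reaction A:
  Bonds broken (reactants):
    C–C: 2 × 333 = 666
    C–H: 8 × 421 = 3368
    C=O: 2 × 823 = 1646
    O=O: 5 × 488 = 2440
    Σ(broken) = 8120 kJ
  Bonds formed (products):
    C=O: 8 × 823 = 6584
    O–H: 8 × 452 = 3616
    Σ(formed) = 10200 kJ
  ΔH_A = 8120 − 10200 = −2080 kJ
Reaction B:
  Bonds broken (reactants):
    C–C: 1 × 333 = 333
    C–H: 6 × 421 = 2526
    Σ(broken) = 2859 kJ
  Bonds formed (products):
    C–H: 4 × 421 = 1684
    C=C: 1 × 626 = 626
    H–H: 1 × 442 = 442
    Σ(formed) = 2752 kJ
  ΔH_B = 2859 − 2752 = +107 kJ
ΔH_A − ΔH_B = −2187 kJ, so reaction A has the more negative ΔH; |ΔH_A − ΔH_B| = 2187 kJ.

Reaction A, by 2187 kJ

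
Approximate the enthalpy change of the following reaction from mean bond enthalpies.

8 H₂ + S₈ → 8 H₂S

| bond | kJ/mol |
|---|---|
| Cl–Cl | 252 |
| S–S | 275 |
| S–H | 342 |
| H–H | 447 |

ΔH ≈ +304 kJ

Bonds broken (reactants):
  H–H: 8 × 447 = 3576
  S–S: 8 × 275 = 2200
  Σ(broken) = 5776 kJ
Bonds formed (products):
  S–H: 16 × 342 = 5472
  Σ(formed) = 5472 kJ
ΔH = Σ(broken) − Σ(formed) = 5776 − 5472 = +304 kJ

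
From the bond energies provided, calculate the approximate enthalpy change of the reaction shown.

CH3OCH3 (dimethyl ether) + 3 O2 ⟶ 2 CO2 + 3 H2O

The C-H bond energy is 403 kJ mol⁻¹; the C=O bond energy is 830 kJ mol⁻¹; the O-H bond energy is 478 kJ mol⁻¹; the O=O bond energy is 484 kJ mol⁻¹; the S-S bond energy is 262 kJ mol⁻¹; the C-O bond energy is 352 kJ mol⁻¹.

Bonds broken (reactants):
  C-H: 6 × 403 = 2418
  C-O: 2 × 352 = 704
  O=O: 3 × 484 = 1452
  Σ(broken) = 4574 kJ
Bonds formed (products):
  C=O: 4 × 830 = 3320
  O-H: 6 × 478 = 2868
  Σ(formed) = 6188 kJ
ΔH = Σ(broken) − Σ(formed) = 4574 − 6188 = −1614 kJ

ΔH ≈ −1614 kJ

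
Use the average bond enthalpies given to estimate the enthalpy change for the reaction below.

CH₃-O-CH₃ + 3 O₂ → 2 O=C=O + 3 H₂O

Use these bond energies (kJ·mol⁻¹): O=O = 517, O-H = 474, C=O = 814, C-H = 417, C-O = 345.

Bonds broken (reactants):
  C-H: 6 × 417 = 2502
  C-O: 2 × 345 = 690
  O=O: 3 × 517 = 1551
  Σ(broken) = 4743 kJ
Bonds formed (products):
  C=O: 4 × 814 = 3256
  O-H: 6 × 474 = 2844
  Σ(formed) = 6100 kJ
ΔH = Σ(broken) − Σ(formed) = 4743 − 6100 = −1357 kJ

ΔH ≈ −1357 kJ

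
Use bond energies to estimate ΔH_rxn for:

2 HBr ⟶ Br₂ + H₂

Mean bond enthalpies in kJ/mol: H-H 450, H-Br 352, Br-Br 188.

Bonds broken (reactants):
  H-Br: 2 × 352 = 704
  Σ(broken) = 704 kJ
Bonds formed (products):
  Br-Br: 1 × 188 = 188
  H-H: 1 × 450 = 450
  Σ(formed) = 638 kJ
ΔH = Σ(broken) − Σ(formed) = 704 − 638 = +66 kJ

ΔH ≈ +66 kJ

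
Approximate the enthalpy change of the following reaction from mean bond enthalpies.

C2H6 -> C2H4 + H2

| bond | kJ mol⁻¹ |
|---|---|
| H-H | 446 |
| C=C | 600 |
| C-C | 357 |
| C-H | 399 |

ΔH ≈ +109 kJ

Bonds broken (reactants):
  C-C: 1 × 357 = 357
  C-H: 6 × 399 = 2394
  Σ(broken) = 2751 kJ
Bonds formed (products):
  C-H: 4 × 399 = 1596
  C=C: 1 × 600 = 600
  H-H: 1 × 446 = 446
  Σ(formed) = 2642 kJ
ΔH = Σ(broken) − Σ(formed) = 2751 − 2642 = +109 kJ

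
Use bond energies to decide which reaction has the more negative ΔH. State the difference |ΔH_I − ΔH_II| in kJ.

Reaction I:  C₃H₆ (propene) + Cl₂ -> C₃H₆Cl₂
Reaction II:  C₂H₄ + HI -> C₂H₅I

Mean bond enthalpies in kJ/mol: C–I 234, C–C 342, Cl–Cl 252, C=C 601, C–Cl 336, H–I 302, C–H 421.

Reaction I:
  Bonds broken (reactants):
    C–C: 1 × 342 = 342
    C–H: 6 × 421 = 2526
    C=C: 1 × 601 = 601
    Cl–Cl: 1 × 252 = 252
    Σ(broken) = 3721 kJ
  Bonds formed (products):
    C–C: 2 × 342 = 684
    C–Cl: 2 × 336 = 672
    C–H: 6 × 421 = 2526
    Σ(formed) = 3882 kJ
  ΔH_I = 3721 − 3882 = −161 kJ
Reaction II:
  Bonds broken (reactants):
    C–H: 4 × 421 = 1684
    C=C: 1 × 601 = 601
    H–I: 1 × 302 = 302
    Σ(broken) = 2587 kJ
  Bonds formed (products):
    C–C: 1 × 342 = 342
    C–H: 5 × 421 = 2105
    C–I: 1 × 234 = 234
    Σ(formed) = 2681 kJ
  ΔH_II = 2587 − 2681 = −94 kJ
ΔH_I − ΔH_II = −67 kJ, so reaction I has the more negative ΔH; |ΔH_I − ΔH_II| = 67 kJ.

Reaction I, by 67 kJ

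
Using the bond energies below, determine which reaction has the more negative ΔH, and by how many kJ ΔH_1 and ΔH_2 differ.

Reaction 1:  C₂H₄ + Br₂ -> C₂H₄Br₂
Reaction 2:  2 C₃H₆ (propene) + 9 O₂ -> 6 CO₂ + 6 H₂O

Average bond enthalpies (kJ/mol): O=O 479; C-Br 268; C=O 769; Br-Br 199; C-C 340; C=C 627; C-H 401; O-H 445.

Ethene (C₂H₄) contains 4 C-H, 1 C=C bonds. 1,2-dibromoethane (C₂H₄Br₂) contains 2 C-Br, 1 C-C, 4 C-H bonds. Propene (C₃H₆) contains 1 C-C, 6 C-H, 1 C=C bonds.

Reaction 2, by 3461 kJ

Reaction 1:
  Bonds broken (reactants):
    Br-Br: 1 × 199 = 199
    C-H: 4 × 401 = 1604
    C=C: 1 × 627 = 627
    Σ(broken) = 2430 kJ
  Bonds formed (products):
    C-Br: 2 × 268 = 536
    C-C: 1 × 340 = 340
    C-H: 4 × 401 = 1604
    Σ(formed) = 2480 kJ
  ΔH_1 = 2430 − 2480 = −50 kJ
Reaction 2:
  Bonds broken (reactants):
    C-C: 2 × 340 = 680
    C-H: 12 × 401 = 4812
    C=C: 2 × 627 = 1254
    O=O: 9 × 479 = 4311
    Σ(broken) = 11057 kJ
  Bonds formed (products):
    C=O: 12 × 769 = 9228
    O-H: 12 × 445 = 5340
    Σ(formed) = 14568 kJ
  ΔH_2 = 11057 − 14568 = −3511 kJ
ΔH_1 − ΔH_2 = +3461 kJ, so reaction 2 has the more negative ΔH; |ΔH_1 − ΔH_2| = 3461 kJ.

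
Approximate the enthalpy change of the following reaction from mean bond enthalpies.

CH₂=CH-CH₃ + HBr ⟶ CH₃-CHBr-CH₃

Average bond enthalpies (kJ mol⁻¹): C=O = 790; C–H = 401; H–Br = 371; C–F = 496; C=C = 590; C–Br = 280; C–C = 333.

Bonds broken (reactants):
  C–C: 1 × 333 = 333
  C–H: 6 × 401 = 2406
  C=C: 1 × 590 = 590
  H–Br: 1 × 371 = 371
  Σ(broken) = 3700 kJ
Bonds formed (products):
  C–Br: 1 × 280 = 280
  C–C: 2 × 333 = 666
  C–H: 7 × 401 = 2807
  Σ(formed) = 3753 kJ
ΔH = Σ(broken) − Σ(formed) = 3700 − 3753 = −53 kJ

ΔH ≈ −53 kJ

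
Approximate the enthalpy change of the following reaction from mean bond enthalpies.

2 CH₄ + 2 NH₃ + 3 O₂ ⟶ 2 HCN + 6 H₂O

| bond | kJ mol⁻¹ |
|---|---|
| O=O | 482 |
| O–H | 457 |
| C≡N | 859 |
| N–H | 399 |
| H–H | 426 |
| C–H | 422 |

Bonds broken (reactants):
  C–H: 8 × 422 = 3376
  N–H: 6 × 399 = 2394
  O=O: 3 × 482 = 1446
  Σ(broken) = 7216 kJ
Bonds formed (products):
  C≡N: 2 × 859 = 1718
  C–H: 2 × 422 = 844
  O–H: 12 × 457 = 5484
  Σ(formed) = 8046 kJ
ΔH = Σ(broken) − Σ(formed) = 7216 − 8046 = −830 kJ

ΔH ≈ −830 kJ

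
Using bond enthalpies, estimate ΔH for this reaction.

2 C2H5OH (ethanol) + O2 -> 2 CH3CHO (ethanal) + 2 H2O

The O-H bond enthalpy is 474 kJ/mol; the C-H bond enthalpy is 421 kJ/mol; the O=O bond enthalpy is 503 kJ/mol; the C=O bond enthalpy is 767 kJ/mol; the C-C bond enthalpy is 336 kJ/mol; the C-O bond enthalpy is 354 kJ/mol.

Bonds broken (reactants):
  C-C: 2 × 336 = 672
  C-H: 10 × 421 = 4210
  C-O: 2 × 354 = 708
  O-H: 2 × 474 = 948
  O=O: 1 × 503 = 503
  Σ(broken) = 7041 kJ
Bonds formed (products):
  C-C: 2 × 336 = 672
  C-H: 8 × 421 = 3368
  C=O: 2 × 767 = 1534
  O-H: 4 × 474 = 1896
  Σ(formed) = 7470 kJ
ΔH = Σ(broken) − Σ(formed) = 7041 − 7470 = −429 kJ

ΔH ≈ −429 kJ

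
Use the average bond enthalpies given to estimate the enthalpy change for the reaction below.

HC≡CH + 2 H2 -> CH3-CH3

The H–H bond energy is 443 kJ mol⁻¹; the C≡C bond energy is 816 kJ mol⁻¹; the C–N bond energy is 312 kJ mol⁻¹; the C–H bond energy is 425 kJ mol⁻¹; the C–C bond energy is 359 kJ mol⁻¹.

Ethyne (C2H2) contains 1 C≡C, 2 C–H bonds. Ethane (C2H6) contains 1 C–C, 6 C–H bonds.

ΔH ≈ −357 kJ

Bonds broken (reactants):
  C≡C: 1 × 816 = 816
  C–H: 2 × 425 = 850
  H–H: 2 × 443 = 886
  Σ(broken) = 2552 kJ
Bonds formed (products):
  C–C: 1 × 359 = 359
  C–H: 6 × 425 = 2550
  Σ(formed) = 2909 kJ
ΔH = Σ(broken) − Σ(formed) = 2552 − 2909 = −357 kJ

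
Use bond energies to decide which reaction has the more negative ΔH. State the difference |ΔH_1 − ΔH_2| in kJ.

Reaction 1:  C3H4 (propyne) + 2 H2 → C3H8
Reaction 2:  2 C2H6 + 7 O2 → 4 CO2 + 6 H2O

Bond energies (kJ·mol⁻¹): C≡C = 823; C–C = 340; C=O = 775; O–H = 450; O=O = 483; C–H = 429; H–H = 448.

Reaction 2, by 2054 kJ

Reaction 1:
  Bonds broken (reactants):
    C≡C: 1 × 823 = 823
    C–C: 1 × 340 = 340
    C–H: 4 × 429 = 1716
    H–H: 2 × 448 = 896
    Σ(broken) = 3775 kJ
  Bonds formed (products):
    C–C: 2 × 340 = 680
    C–H: 8 × 429 = 3432
    Σ(formed) = 4112 kJ
  ΔH_1 = 3775 − 4112 = −337 kJ
Reaction 2:
  Bonds broken (reactants):
    C–C: 2 × 340 = 680
    C–H: 12 × 429 = 5148
    O=O: 7 × 483 = 3381
    Σ(broken) = 9209 kJ
  Bonds formed (products):
    C=O: 8 × 775 = 6200
    O–H: 12 × 450 = 5400
    Σ(formed) = 11600 kJ
  ΔH_2 = 9209 − 11600 = −2391 kJ
ΔH_1 − ΔH_2 = +2054 kJ, so reaction 2 has the more negative ΔH; |ΔH_1 − ΔH_2| = 2054 kJ.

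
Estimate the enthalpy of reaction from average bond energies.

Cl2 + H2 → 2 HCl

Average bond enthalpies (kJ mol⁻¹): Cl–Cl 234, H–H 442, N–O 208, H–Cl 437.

Bonds broken (reactants):
  Cl–Cl: 1 × 234 = 234
  H–H: 1 × 442 = 442
  Σ(broken) = 676 kJ
Bonds formed (products):
  H–Cl: 2 × 437 = 874
  Σ(formed) = 874 kJ
ΔH = Σ(broken) − Σ(formed) = 676 − 874 = −198 kJ

ΔH ≈ −198 kJ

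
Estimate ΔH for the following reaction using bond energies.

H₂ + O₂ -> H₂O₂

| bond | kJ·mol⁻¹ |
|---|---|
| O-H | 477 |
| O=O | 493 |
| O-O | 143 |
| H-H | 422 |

ΔH ≈ −182 kJ

Bonds broken (reactants):
  H-H: 1 × 422 = 422
  O=O: 1 × 493 = 493
  Σ(broken) = 915 kJ
Bonds formed (products):
  O-H: 2 × 477 = 954
  O-O: 1 × 143 = 143
  Σ(formed) = 1097 kJ
ΔH = Σ(broken) − Σ(formed) = 915 − 1097 = −182 kJ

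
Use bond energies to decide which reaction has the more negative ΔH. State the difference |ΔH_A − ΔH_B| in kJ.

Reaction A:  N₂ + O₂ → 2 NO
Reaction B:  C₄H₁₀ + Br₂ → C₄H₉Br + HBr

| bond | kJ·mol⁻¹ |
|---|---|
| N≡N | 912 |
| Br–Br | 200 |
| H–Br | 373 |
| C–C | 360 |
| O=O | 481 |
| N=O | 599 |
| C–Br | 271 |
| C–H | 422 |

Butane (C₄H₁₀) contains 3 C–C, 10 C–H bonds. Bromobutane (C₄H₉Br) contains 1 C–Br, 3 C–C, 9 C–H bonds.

Reaction A:
  Bonds broken (reactants):
    N≡N: 1 × 912 = 912
    O=O: 1 × 481 = 481
    Σ(broken) = 1393 kJ
  Bonds formed (products):
    N=O: 2 × 599 = 1198
    Σ(formed) = 1198 kJ
  ΔH_A = 1393 − 1198 = +195 kJ
Reaction B:
  Bonds broken (reactants):
    Br–Br: 1 × 200 = 200
    C–C: 3 × 360 = 1080
    C–H: 10 × 422 = 4220
    Σ(broken) = 5500 kJ
  Bonds formed (products):
    C–Br: 1 × 271 = 271
    C–C: 3 × 360 = 1080
    C–H: 9 × 422 = 3798
    H–Br: 1 × 373 = 373
    Σ(formed) = 5522 kJ
  ΔH_B = 5500 − 5522 = −22 kJ
ΔH_A − ΔH_B = +217 kJ, so reaction B has the more negative ΔH; |ΔH_A − ΔH_B| = 217 kJ.

Reaction B, by 217 kJ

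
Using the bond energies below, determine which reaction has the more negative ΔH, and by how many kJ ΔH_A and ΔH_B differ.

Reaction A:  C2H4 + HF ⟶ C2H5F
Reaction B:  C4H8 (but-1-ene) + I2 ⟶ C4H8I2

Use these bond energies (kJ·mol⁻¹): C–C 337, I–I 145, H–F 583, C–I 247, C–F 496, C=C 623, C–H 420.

Reaction A:
  Bonds broken (reactants):
    C–H: 4 × 420 = 1680
    C=C: 1 × 623 = 623
    H–F: 1 × 583 = 583
    Σ(broken) = 2886 kJ
  Bonds formed (products):
    C–C: 1 × 337 = 337
    C–F: 1 × 496 = 496
    C–H: 5 × 420 = 2100
    Σ(formed) = 2933 kJ
  ΔH_A = 2886 − 2933 = −47 kJ
Reaction B:
  Bonds broken (reactants):
    C–C: 2 × 337 = 674
    C–H: 8 × 420 = 3360
    C=C: 1 × 623 = 623
    I–I: 1 × 145 = 145
    Σ(broken) = 4802 kJ
  Bonds formed (products):
    C–C: 3 × 337 = 1011
    C–H: 8 × 420 = 3360
    C–I: 2 × 247 = 494
    Σ(formed) = 4865 kJ
  ΔH_B = 4802 − 4865 = −63 kJ
ΔH_A − ΔH_B = +16 kJ, so reaction B has the more negative ΔH; |ΔH_A − ΔH_B| = 16 kJ.

Reaction B, by 16 kJ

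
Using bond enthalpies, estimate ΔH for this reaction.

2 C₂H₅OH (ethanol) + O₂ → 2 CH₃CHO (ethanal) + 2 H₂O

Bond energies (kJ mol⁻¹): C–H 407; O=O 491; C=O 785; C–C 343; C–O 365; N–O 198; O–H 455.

Bonds broken (reactants):
  C–C: 2 × 343 = 686
  C–H: 10 × 407 = 4070
  C–O: 2 × 365 = 730
  O–H: 2 × 455 = 910
  O=O: 1 × 491 = 491
  Σ(broken) = 6887 kJ
Bonds formed (products):
  C–C: 2 × 343 = 686
  C–H: 8 × 407 = 3256
  C=O: 2 × 785 = 1570
  O–H: 4 × 455 = 1820
  Σ(formed) = 7332 kJ
ΔH = Σ(broken) − Σ(formed) = 6887 − 7332 = −445 kJ

ΔH ≈ −445 kJ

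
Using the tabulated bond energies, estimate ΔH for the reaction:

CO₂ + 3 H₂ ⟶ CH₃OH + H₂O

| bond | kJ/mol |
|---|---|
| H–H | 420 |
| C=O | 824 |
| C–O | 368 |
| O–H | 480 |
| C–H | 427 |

Bonds broken (reactants):
  C=O: 2 × 824 = 1648
  H–H: 3 × 420 = 1260
  Σ(broken) = 2908 kJ
Bonds formed (products):
  C–H: 3 × 427 = 1281
  C–O: 1 × 368 = 368
  O–H: 3 × 480 = 1440
  Σ(formed) = 3089 kJ
ΔH = Σ(broken) − Σ(formed) = 2908 − 3089 = −181 kJ

ΔH ≈ −181 kJ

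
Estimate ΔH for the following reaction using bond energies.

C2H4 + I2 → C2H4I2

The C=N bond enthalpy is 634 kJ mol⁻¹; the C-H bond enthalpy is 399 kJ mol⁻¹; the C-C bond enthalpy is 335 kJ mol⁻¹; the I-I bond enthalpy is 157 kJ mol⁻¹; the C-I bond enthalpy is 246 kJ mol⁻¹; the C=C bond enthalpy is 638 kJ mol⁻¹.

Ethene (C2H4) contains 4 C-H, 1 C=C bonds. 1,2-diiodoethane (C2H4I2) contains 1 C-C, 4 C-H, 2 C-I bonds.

ΔH ≈ −32 kJ

Bonds broken (reactants):
  C-H: 4 × 399 = 1596
  C=C: 1 × 638 = 638
  I-I: 1 × 157 = 157
  Σ(broken) = 2391 kJ
Bonds formed (products):
  C-C: 1 × 335 = 335
  C-H: 4 × 399 = 1596
  C-I: 2 × 246 = 492
  Σ(formed) = 2423 kJ
ΔH = Σ(broken) − Σ(formed) = 2391 − 2423 = −32 kJ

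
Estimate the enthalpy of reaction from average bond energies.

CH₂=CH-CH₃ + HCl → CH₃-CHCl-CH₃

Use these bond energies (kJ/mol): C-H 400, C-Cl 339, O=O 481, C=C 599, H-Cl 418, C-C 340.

ΔH ≈ −62 kJ

Bonds broken (reactants):
  C-C: 1 × 340 = 340
  C-H: 6 × 400 = 2400
  C=C: 1 × 599 = 599
  H-Cl: 1 × 418 = 418
  Σ(broken) = 3757 kJ
Bonds formed (products):
  C-C: 2 × 340 = 680
  C-Cl: 1 × 339 = 339
  C-H: 7 × 400 = 2800
  Σ(formed) = 3819 kJ
ΔH = Σ(broken) − Σ(formed) = 3757 − 3819 = −62 kJ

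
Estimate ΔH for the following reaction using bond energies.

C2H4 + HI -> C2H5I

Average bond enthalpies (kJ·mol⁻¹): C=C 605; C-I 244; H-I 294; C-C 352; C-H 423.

ΔH ≈ −120 kJ

Bonds broken (reactants):
  C-H: 4 × 423 = 1692
  C=C: 1 × 605 = 605
  H-I: 1 × 294 = 294
  Σ(broken) = 2591 kJ
Bonds formed (products):
  C-C: 1 × 352 = 352
  C-H: 5 × 423 = 2115
  C-I: 1 × 244 = 244
  Σ(formed) = 2711 kJ
ΔH = Σ(broken) − Σ(formed) = 2591 − 2711 = −120 kJ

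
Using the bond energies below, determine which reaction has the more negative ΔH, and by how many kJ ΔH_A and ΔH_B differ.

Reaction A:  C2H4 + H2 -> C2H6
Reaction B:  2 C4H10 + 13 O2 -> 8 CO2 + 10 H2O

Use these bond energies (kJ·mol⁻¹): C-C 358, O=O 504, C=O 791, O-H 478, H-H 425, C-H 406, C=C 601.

Reaction A:
  Bonds broken (reactants):
    C-H: 4 × 406 = 1624
    C=C: 1 × 601 = 601
    H-H: 1 × 425 = 425
    Σ(broken) = 2650 kJ
  Bonds formed (products):
    C-C: 1 × 358 = 358
    C-H: 6 × 406 = 2436
    Σ(formed) = 2794 kJ
  ΔH_A = 2650 − 2794 = −144 kJ
Reaction B:
  Bonds broken (reactants):
    C-C: 6 × 358 = 2148
    C-H: 20 × 406 = 8120
    O=O: 13 × 504 = 6552
    Σ(broken) = 16820 kJ
  Bonds formed (products):
    C=O: 16 × 791 = 12656
    O-H: 20 × 478 = 9560
    Σ(formed) = 22216 kJ
  ΔH_B = 16820 − 22216 = −5396 kJ
ΔH_A − ΔH_B = +5252 kJ, so reaction B has the more negative ΔH; |ΔH_A − ΔH_B| = 5252 kJ.

Reaction B, by 5252 kJ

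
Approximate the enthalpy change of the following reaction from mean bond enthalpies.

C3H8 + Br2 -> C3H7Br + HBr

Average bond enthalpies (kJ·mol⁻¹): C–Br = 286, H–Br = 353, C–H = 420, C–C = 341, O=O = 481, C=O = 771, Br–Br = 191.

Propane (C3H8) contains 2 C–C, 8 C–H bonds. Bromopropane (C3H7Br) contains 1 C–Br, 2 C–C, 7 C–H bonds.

ΔH ≈ −28 kJ

Bonds broken (reactants):
  Br–Br: 1 × 191 = 191
  C–C: 2 × 341 = 682
  C–H: 8 × 420 = 3360
  Σ(broken) = 4233 kJ
Bonds formed (products):
  C–Br: 1 × 286 = 286
  C–C: 2 × 341 = 682
  C–H: 7 × 420 = 2940
  H–Br: 1 × 353 = 353
  Σ(formed) = 4261 kJ
ΔH = Σ(broken) − Σ(formed) = 4233 − 4261 = −28 kJ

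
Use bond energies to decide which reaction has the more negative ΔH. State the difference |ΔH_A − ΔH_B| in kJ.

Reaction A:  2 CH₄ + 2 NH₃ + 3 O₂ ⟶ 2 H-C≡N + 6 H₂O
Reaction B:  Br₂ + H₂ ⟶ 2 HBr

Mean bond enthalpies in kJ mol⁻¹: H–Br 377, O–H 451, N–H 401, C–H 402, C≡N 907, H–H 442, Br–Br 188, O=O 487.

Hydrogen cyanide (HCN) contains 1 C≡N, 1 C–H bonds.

Reaction A, by 823 kJ

Reaction A:
  Bonds broken (reactants):
    C–H: 8 × 402 = 3216
    N–H: 6 × 401 = 2406
    O=O: 3 × 487 = 1461
    Σ(broken) = 7083 kJ
  Bonds formed (products):
    C≡N: 2 × 907 = 1814
    C–H: 2 × 402 = 804
    O–H: 12 × 451 = 5412
    Σ(formed) = 8030 kJ
  ΔH_A = 7083 − 8030 = −947 kJ
Reaction B:
  Bonds broken (reactants):
    Br–Br: 1 × 188 = 188
    H–H: 1 × 442 = 442
    Σ(broken) = 630 kJ
  Bonds formed (products):
    H–Br: 2 × 377 = 754
    Σ(formed) = 754 kJ
  ΔH_B = 630 − 754 = −124 kJ
ΔH_A − ΔH_B = −823 kJ, so reaction A has the more negative ΔH; |ΔH_A − ΔH_B| = 823 kJ.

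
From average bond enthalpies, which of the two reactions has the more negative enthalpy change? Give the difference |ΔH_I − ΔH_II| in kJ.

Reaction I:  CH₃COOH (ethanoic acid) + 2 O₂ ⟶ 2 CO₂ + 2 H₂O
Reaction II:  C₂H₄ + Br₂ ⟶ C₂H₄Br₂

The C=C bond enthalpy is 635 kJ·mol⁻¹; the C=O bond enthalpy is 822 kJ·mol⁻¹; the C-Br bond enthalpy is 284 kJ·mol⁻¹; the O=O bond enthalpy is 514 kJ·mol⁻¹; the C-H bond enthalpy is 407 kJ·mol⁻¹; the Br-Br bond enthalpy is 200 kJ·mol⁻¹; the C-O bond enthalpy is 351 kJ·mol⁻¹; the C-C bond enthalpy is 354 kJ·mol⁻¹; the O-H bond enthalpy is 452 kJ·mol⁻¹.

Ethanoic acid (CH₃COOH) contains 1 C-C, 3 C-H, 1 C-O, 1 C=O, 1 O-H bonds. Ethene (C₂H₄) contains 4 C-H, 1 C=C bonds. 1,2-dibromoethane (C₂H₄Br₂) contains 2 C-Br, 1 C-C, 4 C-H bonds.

Reaction I:
  Bonds broken (reactants):
    C-C: 1 × 354 = 354
    C-H: 3 × 407 = 1221
    C-O: 1 × 351 = 351
    C=O: 1 × 822 = 822
    O-H: 1 × 452 = 452
    O=O: 2 × 514 = 1028
    Σ(broken) = 4228 kJ
  Bonds formed (products):
    C=O: 4 × 822 = 3288
    O-H: 4 × 452 = 1808
    Σ(formed) = 5096 kJ
  ΔH_I = 4228 − 5096 = −868 kJ
Reaction II:
  Bonds broken (reactants):
    Br-Br: 1 × 200 = 200
    C-H: 4 × 407 = 1628
    C=C: 1 × 635 = 635
    Σ(broken) = 2463 kJ
  Bonds formed (products):
    C-Br: 2 × 284 = 568
    C-C: 1 × 354 = 354
    C-H: 4 × 407 = 1628
    Σ(formed) = 2550 kJ
  ΔH_II = 2463 − 2550 = −87 kJ
ΔH_I − ΔH_II = −781 kJ, so reaction I has the more negative ΔH; |ΔH_I − ΔH_II| = 781 kJ.

Reaction I, by 781 kJ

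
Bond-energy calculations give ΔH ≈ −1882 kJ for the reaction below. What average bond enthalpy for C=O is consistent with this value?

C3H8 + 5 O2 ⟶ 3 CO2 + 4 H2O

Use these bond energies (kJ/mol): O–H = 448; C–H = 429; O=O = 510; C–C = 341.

Let D be the C=O bond energy.
Σ(broken) = 2×341 + 8×429 + 5×510 = 6664
Σ(formed) = 6×D + 8×448 = 3584 + 6D
ΔH = Σ(broken) − Σ(formed) = (6664) − (3584 + 6D) = +3080 − 6D
Setting this equal to −1882 kJ gives 6D = 4962, so D = 827 kJ/mol.

D(C=O) ≈ 827 kJ/mol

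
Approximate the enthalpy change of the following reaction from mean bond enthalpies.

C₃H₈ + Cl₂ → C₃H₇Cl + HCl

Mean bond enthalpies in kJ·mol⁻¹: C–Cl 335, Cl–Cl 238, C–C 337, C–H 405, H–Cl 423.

ΔH ≈ −115 kJ

Bonds broken (reactants):
  C–C: 2 × 337 = 674
  C–H: 8 × 405 = 3240
  Cl–Cl: 1 × 238 = 238
  Σ(broken) = 4152 kJ
Bonds formed (products):
  C–C: 2 × 337 = 674
  C–Cl: 1 × 335 = 335
  C–H: 7 × 405 = 2835
  H–Cl: 1 × 423 = 423
  Σ(formed) = 4267 kJ
ΔH = Σ(broken) − Σ(formed) = 4152 − 4267 = −115 kJ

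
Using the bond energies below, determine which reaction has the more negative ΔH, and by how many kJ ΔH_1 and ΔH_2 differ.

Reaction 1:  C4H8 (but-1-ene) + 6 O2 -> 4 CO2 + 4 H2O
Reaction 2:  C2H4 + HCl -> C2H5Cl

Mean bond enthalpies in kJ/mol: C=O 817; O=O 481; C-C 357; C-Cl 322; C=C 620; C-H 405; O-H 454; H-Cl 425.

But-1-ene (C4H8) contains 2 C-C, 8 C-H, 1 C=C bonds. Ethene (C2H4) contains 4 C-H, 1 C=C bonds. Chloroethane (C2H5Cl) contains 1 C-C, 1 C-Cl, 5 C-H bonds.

Reaction 1, by 2669 kJ

Reaction 1:
  Bonds broken (reactants):
    C-C: 2 × 357 = 714
    C-H: 8 × 405 = 3240
    C=C: 1 × 620 = 620
    O=O: 6 × 481 = 2886
    Σ(broken) = 7460 kJ
  Bonds formed (products):
    C=O: 8 × 817 = 6536
    O-H: 8 × 454 = 3632
    Σ(formed) = 10168 kJ
  ΔH_1 = 7460 − 10168 = −2708 kJ
Reaction 2:
  Bonds broken (reactants):
    C-H: 4 × 405 = 1620
    C=C: 1 × 620 = 620
    H-Cl: 1 × 425 = 425
    Σ(broken) = 2665 kJ
  Bonds formed (products):
    C-C: 1 × 357 = 357
    C-Cl: 1 × 322 = 322
    C-H: 5 × 405 = 2025
    Σ(formed) = 2704 kJ
  ΔH_2 = 2665 − 2704 = −39 kJ
ΔH_1 − ΔH_2 = −2669 kJ, so reaction 1 has the more negative ΔH; |ΔH_1 − ΔH_2| = 2669 kJ.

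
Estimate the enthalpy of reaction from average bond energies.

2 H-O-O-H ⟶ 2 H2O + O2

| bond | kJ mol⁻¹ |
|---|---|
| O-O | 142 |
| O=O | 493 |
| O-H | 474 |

Bonds broken (reactants):
  O-H: 4 × 474 = 1896
  O-O: 2 × 142 = 284
  Σ(broken) = 2180 kJ
Bonds formed (products):
  O-H: 4 × 474 = 1896
  O=O: 1 × 493 = 493
  Σ(formed) = 2389 kJ
ΔH = Σ(broken) − Σ(formed) = 2180 − 2389 = −209 kJ

ΔH ≈ −209 kJ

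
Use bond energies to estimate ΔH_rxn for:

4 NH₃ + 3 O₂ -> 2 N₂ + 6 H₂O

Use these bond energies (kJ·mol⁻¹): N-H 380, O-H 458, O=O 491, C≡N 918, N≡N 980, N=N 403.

Bonds broken (reactants):
  N-H: 12 × 380 = 4560
  O=O: 3 × 491 = 1473
  Σ(broken) = 6033 kJ
Bonds formed (products):
  N≡N: 2 × 980 = 1960
  O-H: 12 × 458 = 5496
  Σ(formed) = 7456 kJ
ΔH = Σ(broken) − Σ(formed) = 6033 − 7456 = −1423 kJ

ΔH ≈ −1423 kJ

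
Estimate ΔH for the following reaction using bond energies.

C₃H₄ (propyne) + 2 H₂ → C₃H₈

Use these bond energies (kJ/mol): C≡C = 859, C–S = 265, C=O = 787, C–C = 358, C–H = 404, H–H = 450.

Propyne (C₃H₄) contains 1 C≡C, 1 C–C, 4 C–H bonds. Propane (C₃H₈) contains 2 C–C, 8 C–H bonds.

Bonds broken (reactants):
  C≡C: 1 × 859 = 859
  C–C: 1 × 358 = 358
  C–H: 4 × 404 = 1616
  H–H: 2 × 450 = 900
  Σ(broken) = 3733 kJ
Bonds formed (products):
  C–C: 2 × 358 = 716
  C–H: 8 × 404 = 3232
  Σ(formed) = 3948 kJ
ΔH = Σ(broken) − Σ(formed) = 3733 − 3948 = −215 kJ

ΔH ≈ −215 kJ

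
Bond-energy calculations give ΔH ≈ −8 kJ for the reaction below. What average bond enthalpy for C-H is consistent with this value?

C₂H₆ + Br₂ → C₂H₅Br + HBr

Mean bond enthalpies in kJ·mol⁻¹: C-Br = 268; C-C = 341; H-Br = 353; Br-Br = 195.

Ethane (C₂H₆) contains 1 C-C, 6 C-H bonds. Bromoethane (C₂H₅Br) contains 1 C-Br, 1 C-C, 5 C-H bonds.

Let D be the C-H bond energy.
Σ(broken) = 1×195 + 1×341 + 6×D = 536 + 6D
Σ(formed) = 1×268 + 1×341 + 5×D + 1×353 = 962 + 5D
ΔH = Σ(broken) − Σ(formed) = (536 + 6D) − (962 + 5D) = −426 + D
Setting this equal to −8 kJ gives D = 418 kJ/mol.

D(C-H) ≈ 418 kJ/mol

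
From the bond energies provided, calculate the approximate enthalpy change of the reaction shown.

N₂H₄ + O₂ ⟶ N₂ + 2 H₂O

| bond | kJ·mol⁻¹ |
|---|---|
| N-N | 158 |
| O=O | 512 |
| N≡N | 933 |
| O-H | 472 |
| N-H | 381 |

Bonds broken (reactants):
  N-H: 4 × 381 = 1524
  N-N: 1 × 158 = 158
  O=O: 1 × 512 = 512
  Σ(broken) = 2194 kJ
Bonds formed (products):
  N≡N: 1 × 933 = 933
  O-H: 4 × 472 = 1888
  Σ(formed) = 2821 kJ
ΔH = Σ(broken) − Σ(formed) = 2194 − 2821 = −627 kJ

ΔH ≈ −627 kJ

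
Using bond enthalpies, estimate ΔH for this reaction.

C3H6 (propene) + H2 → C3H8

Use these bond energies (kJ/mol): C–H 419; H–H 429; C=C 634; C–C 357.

Bonds broken (reactants):
  C–C: 1 × 357 = 357
  C–H: 6 × 419 = 2514
  C=C: 1 × 634 = 634
  H–H: 1 × 429 = 429
  Σ(broken) = 3934 kJ
Bonds formed (products):
  C–C: 2 × 357 = 714
  C–H: 8 × 419 = 3352
  Σ(formed) = 4066 kJ
ΔH = Σ(broken) − Σ(formed) = 3934 − 4066 = −132 kJ

ΔH ≈ −132 kJ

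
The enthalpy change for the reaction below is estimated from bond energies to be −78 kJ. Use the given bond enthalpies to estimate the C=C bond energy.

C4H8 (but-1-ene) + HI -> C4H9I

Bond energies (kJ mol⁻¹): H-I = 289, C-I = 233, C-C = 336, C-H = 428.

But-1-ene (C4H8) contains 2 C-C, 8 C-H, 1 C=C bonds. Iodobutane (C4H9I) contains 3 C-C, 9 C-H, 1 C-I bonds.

Let D be the C=C bond energy.
Σ(broken) = 2×336 + 8×428 + 1×D + 1×289 = 4385 + D
Σ(formed) = 3×336 + 9×428 + 1×233 = 5093
ΔH = Σ(broken) − Σ(formed) = (4385 + D) − (5093) = −708 + D
Setting this equal to −78 kJ gives D = 630 kJ/mol.

D(C=C) ≈ 630 kJ/mol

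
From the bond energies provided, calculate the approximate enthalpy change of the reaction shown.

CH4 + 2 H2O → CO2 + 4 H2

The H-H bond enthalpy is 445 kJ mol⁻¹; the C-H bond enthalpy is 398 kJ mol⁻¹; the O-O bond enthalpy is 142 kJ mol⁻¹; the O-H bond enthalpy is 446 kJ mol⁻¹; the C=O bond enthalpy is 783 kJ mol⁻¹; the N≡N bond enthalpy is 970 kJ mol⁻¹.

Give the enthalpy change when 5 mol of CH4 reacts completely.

ΔH = +150 kJ

Bonds broken (reactants):
  C-H: 4 × 398 = 1592
  O-H: 4 × 446 = 1784
  Σ(broken) = 3376 kJ
Bonds formed (products):
  C=O: 2 × 783 = 1566
  H-H: 4 × 445 = 1780
  Σ(formed) = 3346 kJ
ΔH = Σ(broken) − Σ(formed) = 3376 − 3346 = +30 kJ
For 5× the reaction as written: 5 × (+30) = +150 kJ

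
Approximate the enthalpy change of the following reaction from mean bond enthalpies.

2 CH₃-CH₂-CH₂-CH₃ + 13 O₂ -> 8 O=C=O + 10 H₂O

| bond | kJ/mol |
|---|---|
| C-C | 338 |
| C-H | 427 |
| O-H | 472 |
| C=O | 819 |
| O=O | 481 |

Bonds broken (reactants):
  C-C: 6 × 338 = 2028
  C-H: 20 × 427 = 8540
  O=O: 13 × 481 = 6253
  Σ(broken) = 16821 kJ
Bonds formed (products):
  C=O: 16 × 819 = 13104
  O-H: 20 × 472 = 9440
  Σ(formed) = 22544 kJ
ΔH = Σ(broken) − Σ(formed) = 16821 − 22544 = −5723 kJ

ΔH ≈ −5723 kJ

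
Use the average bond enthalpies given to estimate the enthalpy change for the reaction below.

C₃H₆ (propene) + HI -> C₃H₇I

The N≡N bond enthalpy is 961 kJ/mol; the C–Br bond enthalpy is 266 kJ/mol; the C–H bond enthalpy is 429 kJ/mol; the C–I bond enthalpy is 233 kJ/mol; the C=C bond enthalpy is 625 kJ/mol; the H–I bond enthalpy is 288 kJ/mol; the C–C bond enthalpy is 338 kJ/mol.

ΔH ≈ −87 kJ

Bonds broken (reactants):
  C–C: 1 × 338 = 338
  C–H: 6 × 429 = 2574
  C=C: 1 × 625 = 625
  H–I: 1 × 288 = 288
  Σ(broken) = 3825 kJ
Bonds formed (products):
  C–C: 2 × 338 = 676
  C–H: 7 × 429 = 3003
  C–I: 1 × 233 = 233
  Σ(formed) = 3912 kJ
ΔH = Σ(broken) − Σ(formed) = 3825 − 3912 = −87 kJ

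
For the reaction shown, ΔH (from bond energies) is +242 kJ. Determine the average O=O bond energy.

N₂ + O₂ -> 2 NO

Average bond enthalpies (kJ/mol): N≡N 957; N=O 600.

Let D be the O=O bond energy.
Σ(broken) = 1×957 + 1×D = 957 + D
Σ(formed) = 2×600 = 1200
ΔH = Σ(broken) − Σ(formed) = (957 + D) − (1200) = −243 + D
Setting this equal to +242 kJ gives D = 485 kJ/mol.

D(O=O) ≈ 485 kJ/mol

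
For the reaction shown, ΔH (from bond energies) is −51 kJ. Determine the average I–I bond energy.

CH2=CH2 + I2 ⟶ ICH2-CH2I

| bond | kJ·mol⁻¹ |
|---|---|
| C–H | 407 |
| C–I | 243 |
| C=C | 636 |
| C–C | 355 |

Let D be the I–I bond energy.
Σ(broken) = 4×407 + 1×636 + 1×D = 2264 + D
Σ(formed) = 1×355 + 4×407 + 2×243 = 2469
ΔH = Σ(broken) − Σ(formed) = (2264 + D) − (2469) = −205 + D
Setting this equal to −51 kJ gives D = 154 kJ/mol.

D(I–I) ≈ 154 kJ/mol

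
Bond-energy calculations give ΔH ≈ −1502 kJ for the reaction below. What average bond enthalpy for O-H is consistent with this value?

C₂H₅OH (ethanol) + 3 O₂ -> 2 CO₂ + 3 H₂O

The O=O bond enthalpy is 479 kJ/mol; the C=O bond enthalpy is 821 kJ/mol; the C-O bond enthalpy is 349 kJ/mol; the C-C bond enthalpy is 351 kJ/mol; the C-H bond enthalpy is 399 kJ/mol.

Let D be the O-H bond energy.
Σ(broken) = 1×351 + 5×399 + 1×349 + 1×D + 3×479 = 4132 + D
Σ(formed) = 4×821 + 6×D = 3284 + 6D
ΔH = Σ(broken) − Σ(formed) = (4132 + D) − (3284 + 6D) = +848 − 5D
Setting this equal to −1502 kJ gives 5D = 2350, so D = 470 kJ/mol.

D(O-H) ≈ 470 kJ/mol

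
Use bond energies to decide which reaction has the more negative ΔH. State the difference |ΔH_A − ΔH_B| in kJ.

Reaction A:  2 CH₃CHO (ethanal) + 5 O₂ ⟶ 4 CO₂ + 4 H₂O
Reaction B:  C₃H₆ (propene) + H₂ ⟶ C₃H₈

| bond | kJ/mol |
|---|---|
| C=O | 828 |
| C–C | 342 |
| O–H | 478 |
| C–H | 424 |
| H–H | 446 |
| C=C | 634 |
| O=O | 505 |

Reaction A:
  Bonds broken (reactants):
    C–C: 2 × 342 = 684
    C–H: 8 × 424 = 3392
    C=O: 2 × 828 = 1656
    O=O: 5 × 505 = 2525
    Σ(broken) = 8257 kJ
  Bonds formed (products):
    C=O: 8 × 828 = 6624
    O–H: 8 × 478 = 3824
    Σ(formed) = 10448 kJ
  ΔH_A = 8257 − 10448 = −2191 kJ
Reaction B:
  Bonds broken (reactants):
    C–C: 1 × 342 = 342
    C–H: 6 × 424 = 2544
    C=C: 1 × 634 = 634
    H–H: 1 × 446 = 446
    Σ(broken) = 3966 kJ
  Bonds formed (products):
    C–C: 2 × 342 = 684
    C–H: 8 × 424 = 3392
    Σ(formed) = 4076 kJ
  ΔH_B = 3966 − 4076 = −110 kJ
ΔH_A − ΔH_B = −2081 kJ, so reaction A has the more negative ΔH; |ΔH_A − ΔH_B| = 2081 kJ.

Reaction A, by 2081 kJ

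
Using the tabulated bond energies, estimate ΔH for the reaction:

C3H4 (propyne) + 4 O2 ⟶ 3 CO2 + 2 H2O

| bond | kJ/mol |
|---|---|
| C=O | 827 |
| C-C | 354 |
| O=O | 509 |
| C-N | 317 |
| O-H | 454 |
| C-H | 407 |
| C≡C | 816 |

ΔH ≈ −1944 kJ

Bonds broken (reactants):
  C≡C: 1 × 816 = 816
  C-C: 1 × 354 = 354
  C-H: 4 × 407 = 1628
  O=O: 4 × 509 = 2036
  Σ(broken) = 4834 kJ
Bonds formed (products):
  C=O: 6 × 827 = 4962
  O-H: 4 × 454 = 1816
  Σ(formed) = 6778 kJ
ΔH = Σ(broken) − Σ(formed) = 4834 − 6778 = −1944 kJ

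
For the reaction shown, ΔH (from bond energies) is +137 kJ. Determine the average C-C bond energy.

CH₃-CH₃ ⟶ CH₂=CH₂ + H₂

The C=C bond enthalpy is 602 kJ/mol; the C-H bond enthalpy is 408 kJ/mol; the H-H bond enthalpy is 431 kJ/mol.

Let D be the C-C bond energy.
Σ(broken) = 1×D + 6×408 = 2448 + D
Σ(formed) = 4×408 + 1×602 + 1×431 = 2665
ΔH = Σ(broken) − Σ(formed) = (2448 + D) − (2665) = −217 + D
Setting this equal to +137 kJ gives D = 354 kJ/mol.

D(C-C) ≈ 354 kJ/mol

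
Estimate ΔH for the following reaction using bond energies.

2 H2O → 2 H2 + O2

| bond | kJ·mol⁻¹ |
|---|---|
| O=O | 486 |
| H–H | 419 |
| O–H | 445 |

ΔH ≈ +456 kJ

Bonds broken (reactants):
  O–H: 4 × 445 = 1780
  Σ(broken) = 1780 kJ
Bonds formed (products):
  H–H: 2 × 419 = 838
  O=O: 1 × 486 = 486
  Σ(formed) = 1324 kJ
ΔH = Σ(broken) − Σ(formed) = 1780 − 1324 = +456 kJ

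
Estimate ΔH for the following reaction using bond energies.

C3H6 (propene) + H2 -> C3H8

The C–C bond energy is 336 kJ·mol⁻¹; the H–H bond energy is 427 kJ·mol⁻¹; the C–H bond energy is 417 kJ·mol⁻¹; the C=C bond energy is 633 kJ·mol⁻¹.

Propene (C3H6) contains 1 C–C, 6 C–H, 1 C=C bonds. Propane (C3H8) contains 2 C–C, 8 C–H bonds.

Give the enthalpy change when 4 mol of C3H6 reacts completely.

Bonds broken (reactants):
  C–C: 1 × 336 = 336
  C–H: 6 × 417 = 2502
  C=C: 1 × 633 = 633
  H–H: 1 × 427 = 427
  Σ(broken) = 3898 kJ
Bonds formed (products):
  C–C: 2 × 336 = 672
  C–H: 8 × 417 = 3336
  Σ(formed) = 4008 kJ
ΔH = Σ(broken) − Σ(formed) = 3898 − 4008 = −110 kJ
For 4× the reaction as written: 4 × (−110) = −440 kJ

ΔH = −440 kJ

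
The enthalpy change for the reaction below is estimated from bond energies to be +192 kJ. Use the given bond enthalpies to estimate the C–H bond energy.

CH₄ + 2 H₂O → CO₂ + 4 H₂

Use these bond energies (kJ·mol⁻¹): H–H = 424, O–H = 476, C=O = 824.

D(C–H) ≈ 408 kJ/mol

Let D be the C–H bond energy.
Σ(broken) = 4×D + 4×476 = 1904 + 4D
Σ(formed) = 2×824 + 4×424 = 3344
ΔH = Σ(broken) − Σ(formed) = (1904 + 4D) − (3344) = −1440 + 4D
Setting this equal to +192 kJ gives 4D = 1632, so D = 408 kJ/mol.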